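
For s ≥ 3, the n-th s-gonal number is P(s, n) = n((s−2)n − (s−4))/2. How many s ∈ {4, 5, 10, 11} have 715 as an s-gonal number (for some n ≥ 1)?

s = 4: P(4, 26) = 676 and P(4, 27) = 729; 715 is not s-gonal.
s = 5: P(5, 22) = 715. ✓
s = 10: P(10, 13) = 637 and P(10, 14) = 742; 715 is not s-gonal.
s = 11: P(11, 13) = 715. ✓
Hits: s ∈ {5, 11} → 2.

2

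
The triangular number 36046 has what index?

Set n(n+1)/2 = 36046, giving n² + n − 72092 = 0.
The discriminant is 1 + 8·36046 = 288369, and √288369 = 537.
So n = (-1 + 537) / 2 = 536/2 = 268.

268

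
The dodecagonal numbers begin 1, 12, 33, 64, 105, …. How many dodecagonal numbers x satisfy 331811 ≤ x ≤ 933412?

The n-th dodecagonal number is n(5n−4).
Smallest index with value ≥ 331811: n = 259 (giving 334369).
Largest index with value ≤ 933412: n = 432 (giving 931392).
Indices 259 through 432: 174 terms.

174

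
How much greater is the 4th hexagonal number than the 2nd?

22

4·(2·4 − 1) = 28 and 2·(2·2 − 1) = 6.
Difference: 28 − 6 = 22.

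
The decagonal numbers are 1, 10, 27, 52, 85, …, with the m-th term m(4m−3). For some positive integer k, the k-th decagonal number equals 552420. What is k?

Set n(4n−3) = 552420, giving 4n² − 3n − 552420 = 0.
The discriminant is 9 + 16·552420 = 8838729, and √8838729 = 2973.
So n = (3 + 2973) / 8 = 2976/8 = 372.

372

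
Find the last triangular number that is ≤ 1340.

1326

Solve n(n+1)/2 ≤ 1340 for integer n.
n = 51 gives 1326 ≤ 1340, while n = 52 gives 1378 > 1340; so the answer is 1326.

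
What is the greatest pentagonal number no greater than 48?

35

Solve n(3n−1)/2 ≤ 48 for integer n.
n = 5 gives 35 ≤ 48, while n = 6 gives 51 > 48; so the answer is 35.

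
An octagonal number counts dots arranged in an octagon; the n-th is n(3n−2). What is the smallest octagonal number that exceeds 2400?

Solve n(3n−2) > 2400 for integer n.
The largest n with value ≤ 2400 is 28 (since 2296 ≤ 2400 < 2465), so the first above is n = 29, value 2465.

2465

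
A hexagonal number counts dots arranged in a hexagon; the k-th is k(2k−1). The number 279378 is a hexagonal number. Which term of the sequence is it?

374

Set n(2n−1) = 279378, giving 2n² − n − 279378 = 0.
The discriminant is 1 + 8·279378 = 2235025, and √2235025 = 1495.
So n = (1 + 1495) / 4 = 1496/4 = 374.
Check: 374·(2·374 − 1) = 279378. ✓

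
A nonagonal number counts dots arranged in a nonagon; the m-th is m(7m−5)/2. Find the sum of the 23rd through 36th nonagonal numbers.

42406

Σ i(7i−5)/2 = (7Σi² − 5Σi) / 2 over i = 23..36.
Σi = 666 − 253 = 413 and Σi² = 16206 − 3795 = 12411.
(7·12411 − 5·413) / 2 = 84812/2 = 42406.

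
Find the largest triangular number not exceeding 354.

Solve n(n+1)/2 ≤ 354 for integer n.
n = 26 gives 351 ≤ 354, while n = 27 gives 378 > 354; so the answer is 351.

351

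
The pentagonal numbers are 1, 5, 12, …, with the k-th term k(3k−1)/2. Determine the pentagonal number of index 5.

The 5th pentagonal number is n(3n−1)/2 with n = 5.
5·(3·5 − 1)/2 = 5·14/2 = 5·7 = 35.

35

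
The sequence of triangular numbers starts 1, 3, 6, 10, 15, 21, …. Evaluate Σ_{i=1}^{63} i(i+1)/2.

43680

Σ i(i+1)/2 = (Σi² + Σi) / 2 over i = 1..63.
Σi = 2016 and Σi² = 85344.
(1·85344 + 1·2016) / 2 = 87360/2 = 43680.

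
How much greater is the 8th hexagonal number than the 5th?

75

8·(2·8 − 1) = 120 and 5·(2·5 − 1) = 45.
Difference: 120 − 45 = 75.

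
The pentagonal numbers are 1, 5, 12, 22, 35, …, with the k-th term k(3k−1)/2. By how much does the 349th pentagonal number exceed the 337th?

349·(3·349 − 1)/2 = 182527 and 337·(3·337 − 1)/2 = 170185.
Difference: 182527 − 170185 = 12342.

12342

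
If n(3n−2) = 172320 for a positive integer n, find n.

240

Set n(3n−2) = 172320, giving 3n² − 2n − 172320 = 0.
So n = (2 + 1438) / 6 = 1440/6 = 240.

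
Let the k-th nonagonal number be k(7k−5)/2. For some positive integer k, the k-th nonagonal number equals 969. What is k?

Set n(7n−5)/2 = 969, giving 7n² − 5n − 1938 = 0.
The discriminant is 25 + 56·969 = 54289, and √54289 = 233.
So n = (5 + 233) / 14 = 238/14 = 17.

17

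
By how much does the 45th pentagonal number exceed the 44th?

Consecutive pentagonal numbers differ by 3n − 2: here 3·45 − 2 = 133.

133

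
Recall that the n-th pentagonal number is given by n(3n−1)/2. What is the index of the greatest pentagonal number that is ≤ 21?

Solve n(3n−1)/2 ≤ 21 for integer n.
n = 3 gives 12 ≤ 21, while n = 4 gives 22 > 21; so the answer is index 3.

3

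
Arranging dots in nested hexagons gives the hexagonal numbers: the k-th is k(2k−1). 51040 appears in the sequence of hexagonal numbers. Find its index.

160

Set n(2n−1) = 51040, giving 2n² − n − 51040 = 0.
The discriminant is 1 + 8·51040 = 408321, and √408321 = 639.
So n = (1 + 639) / 4 = 640/4 = 160.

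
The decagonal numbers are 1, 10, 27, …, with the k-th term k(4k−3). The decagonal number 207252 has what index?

Set n(4n−3) = 207252, giving 4n² − 3n − 207252 = 0.
The discriminant is 9 + 16·207252 = 3316041, and √3316041 = 1821.
So n = (3 + 1821) / 8 = 1824/8 = 228.

228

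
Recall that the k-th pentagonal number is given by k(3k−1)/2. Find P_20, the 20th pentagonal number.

20·(3·20 − 1)/2 = 20·59/2 = 590.

590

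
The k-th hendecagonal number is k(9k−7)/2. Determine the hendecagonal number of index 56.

The 56th hendecagonal number is n(9n−7)/2 with n = 56.
56·(9·56 − 7)/2 = 56·497/2 = 13916.

13916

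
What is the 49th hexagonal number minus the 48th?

Consecutive hexagonal numbers differ by 4n − 3: here 4·49 − 3 = 193.

193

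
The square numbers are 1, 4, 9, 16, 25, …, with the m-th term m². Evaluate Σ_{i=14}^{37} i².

Σ_{i=14}^{37} i² = 17575 − 819 = 16756.

16756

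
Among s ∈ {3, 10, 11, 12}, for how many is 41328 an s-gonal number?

1

s = 3: P(3, 287) = 41328. ✓
s = 10: P(10, 102) = 41310 and P(10, 103) = 42127; 41328 is not s-gonal.
s = 11: P(11, 96) = 41136 and P(11, 97) = 42001; 41328 is not s-gonal.
s = 12: P(12, 91) = 41041 and P(12, 92) = 41952; 41328 is not s-gonal.
Hits: s ∈ {3} → 1.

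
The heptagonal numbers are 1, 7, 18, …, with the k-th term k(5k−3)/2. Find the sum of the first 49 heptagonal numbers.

Σ i(5i−3)/2 = (5Σi² − 3Σi) / 2 over i = 1..49.
Σi = 1225 and Σi² = 40425.
(5·40425 − 3·1225) / 2 = 198450/2 = 99225.

99225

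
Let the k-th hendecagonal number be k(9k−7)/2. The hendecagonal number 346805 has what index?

278

Set n(9n−7)/2 = 346805, giving 9n² − 7n − 693610 = 0.
The discriminant is 49 + 72·346805 = 24970009, and √24970009 = 4997.
So n = (7 + 4997) / 18 = 5004/18 = 278.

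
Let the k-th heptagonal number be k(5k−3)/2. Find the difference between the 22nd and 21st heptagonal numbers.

106

Consecutive heptagonal numbers differ by 5n − 4: here 5·22 − 4 = 106.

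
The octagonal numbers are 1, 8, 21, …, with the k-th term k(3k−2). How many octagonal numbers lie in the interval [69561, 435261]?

229

The n-th octagonal number is n(3n−2).
Smallest index with value ≥ 69561: n = 153 (giving 69921).
Largest index with value ≤ 435261: n = 381 (giving 434721).
Indices 153 through 381: 229 terms.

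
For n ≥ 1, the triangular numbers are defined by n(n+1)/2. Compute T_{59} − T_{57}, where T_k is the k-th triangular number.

117

59·60/2 = 1770 and 57·58/2 = 1653.
Difference: 1770 − 1653 = 117.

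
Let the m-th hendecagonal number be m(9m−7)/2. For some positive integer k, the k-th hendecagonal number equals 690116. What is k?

392

Set n(9n−7)/2 = 690116, giving 9n² − 7n − 1380232 = 0.
The discriminant is 49 + 72·690116 = 49688401, and √49688401 = 7049.
So n = (7 + 7049) / 18 = 7056/18 = 392.
Check: 392·(9·392 − 7)/2 = 690116. ✓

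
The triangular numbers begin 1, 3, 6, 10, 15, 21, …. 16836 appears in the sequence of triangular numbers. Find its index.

Set n(n+1)/2 = 16836, giving n² + n − 33672 = 0.
The discriminant is 1 + 8·16836 = 134689, and √134689 = 367.
So n = (-1 + 367) / 2 = 366/2 = 183.
Check: 183·184/2 = 16836. ✓

183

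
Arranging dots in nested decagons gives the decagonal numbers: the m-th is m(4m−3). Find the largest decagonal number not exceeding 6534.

Solve n(4n−3) ≤ 6534 for integer n.
n = 40 gives 6280 ≤ 6534, while n = 41 gives 6601 > 6534; so the answer is 6280.

6280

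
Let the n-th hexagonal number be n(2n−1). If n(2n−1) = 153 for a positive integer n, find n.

9

Set n(2n−1) = 153, giving 2n² − n − 153 = 0.
The discriminant is 1 + 8·153 = 1225, and √1225 = 35.
So n = (1 + 35) / 4 = 36/4 = 9.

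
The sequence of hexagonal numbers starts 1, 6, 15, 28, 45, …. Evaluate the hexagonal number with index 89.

15753

The 89th hexagonal number is n(2n−1) with n = 89.
89·(2·89 − 1) = 89·177 = 15753.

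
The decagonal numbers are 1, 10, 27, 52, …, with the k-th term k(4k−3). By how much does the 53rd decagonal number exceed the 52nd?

Consecutive decagonal numbers differ by 8n − 7: here 8·53 − 7 = 417.

417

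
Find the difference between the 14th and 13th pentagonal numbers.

40

Consecutive pentagonal numbers differ by 3n − 2: here 3·14 − 2 = 40.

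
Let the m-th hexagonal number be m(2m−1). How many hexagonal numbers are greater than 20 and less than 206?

7

The n-th hexagonal number is n(2n−1).
Smallest index with value > 20: n = 4 (giving 28).
Largest index with value < 206: n = 10 (giving 190).
Indices 4 through 10: 7 terms.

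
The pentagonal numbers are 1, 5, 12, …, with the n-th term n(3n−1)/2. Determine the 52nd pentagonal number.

4030

52·(3·52 − 1)/2 = 52·155/2 = 4030.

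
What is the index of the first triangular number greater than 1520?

55

Solve n(n+1)/2 > 1520 for integer n.
The largest n with value ≤ 1520 is 54 (since 1485 ≤ 1520 < 1540), so the first above is n = 55, value 1540.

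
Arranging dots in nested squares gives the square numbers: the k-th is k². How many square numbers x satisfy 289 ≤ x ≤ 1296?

20

The n-th square number is n².
Smallest index with value ≥ 289: n = 17 (giving 289).
Largest index with value ≤ 1296: n = 36 (giving 1296).
Indices 17 through 36: 20 terms.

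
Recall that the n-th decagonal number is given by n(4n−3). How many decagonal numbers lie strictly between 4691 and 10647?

17

The n-th decagonal number is n(4n−3).
Smallest index with value > 4691: n = 35 (giving 4795).
Largest index with value < 10647: n = 51 (giving 10251).
Indices 35 through 51: 17 terms.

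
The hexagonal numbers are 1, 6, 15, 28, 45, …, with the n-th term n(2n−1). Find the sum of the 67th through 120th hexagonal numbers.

965349

Σ i(2i−1) = 2Σi² − Σi over i = 67..120.
Σi = 7260 − 2211 = 5049 and Σi² = 583220 − 98021 = 485199.
2·485199 − 1·5049 = 965349.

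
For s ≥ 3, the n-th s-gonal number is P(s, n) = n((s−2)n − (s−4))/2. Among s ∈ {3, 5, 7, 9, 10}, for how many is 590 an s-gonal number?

s = 3: P(3, 33) = 561 and P(3, 34) = 595; 590 is not s-gonal.
s = 5: P(5, 20) = 590. ✓
s = 7: P(7, 15) = 540 and P(7, 16) = 616; 590 is not s-gonal.
s = 9: P(9, 13) = 559 and P(9, 14) = 651; 590 is not s-gonal.
s = 10: P(10, 12) = 540 and P(10, 13) = 637; 590 is not s-gonal.
Hits: s ∈ {5} → 1.

1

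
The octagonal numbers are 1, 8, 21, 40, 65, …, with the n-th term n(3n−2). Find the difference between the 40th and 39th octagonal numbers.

Consecutive octagonal numbers differ by 6n − 5: here 6·40 − 5 = 235.

235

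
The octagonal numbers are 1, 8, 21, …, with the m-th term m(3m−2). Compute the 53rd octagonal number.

8321

53·(3·53 − 2) = 53·157 = 8321.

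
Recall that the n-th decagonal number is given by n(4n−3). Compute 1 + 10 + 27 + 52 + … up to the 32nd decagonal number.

Σ i(4i−3) = 4Σi² − 3Σi over i = 1..32.
Σi = 528 and Σi² = 11440.
4·11440 − 3·528 = 44176.

44176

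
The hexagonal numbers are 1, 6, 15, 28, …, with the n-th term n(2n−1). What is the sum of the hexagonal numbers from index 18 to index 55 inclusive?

109003

Σ i(2i−1) = 2Σi² − Σi over i = 18..55.
Σi = 1540 − 153 = 1387 and Σi² = 56980 − 1785 = 55195.
2·55195 − 1·1387 = 109003.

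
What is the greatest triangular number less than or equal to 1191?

Solve n(n+1)/2 ≤ 1191 for integer n.
n = 48 gives 1176 ≤ 1191, while n = 49 gives 1225 > 1191; so the answer is 1176.

1176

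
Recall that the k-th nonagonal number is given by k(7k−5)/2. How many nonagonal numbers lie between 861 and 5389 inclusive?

The n-th nonagonal number is n(7n−5)/2.
Smallest index with value ≥ 861: n = 17 (giving 969).
Largest index with value ≤ 5389: n = 39 (giving 5226).
Indices 17 through 39: 23 terms.

23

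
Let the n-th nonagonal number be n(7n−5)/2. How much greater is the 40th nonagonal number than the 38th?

40·(7·40 − 5)/2 = 5500 and 38·(7·38 − 5)/2 = 4959.
Difference: 5500 − 4959 = 541.

541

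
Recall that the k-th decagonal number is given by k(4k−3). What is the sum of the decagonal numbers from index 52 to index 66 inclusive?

207325

Σ i(4i−3) = 4Σi² − 3Σi over i = 52..66.
Σi = 2211 − 1326 = 885 and Σi² = 98021 − 45526 = 52495.
4·52495 − 3·885 = 207325.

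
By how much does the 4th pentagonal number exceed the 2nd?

4·(3·4 − 1)/2 = 22 and 2·(3·2 − 1)/2 = 5.
Difference: 22 − 5 = 17.

17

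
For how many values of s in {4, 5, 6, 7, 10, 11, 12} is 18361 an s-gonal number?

2

s = 4: P(4, 135) = 18225 and P(4, 136) = 18496; 18361 is not s-gonal.
s = 5: P(5, 110) = 18095 and P(5, 111) = 18426; 18361 is not s-gonal.
s = 6: P(6, 96) = 18336 and P(6, 97) = 18721; 18361 is not s-gonal.
s = 7: P(7, 86) = 18361. ✓
s = 10: P(10, 68) = 18292 and P(10, 69) = 18837; 18361 is not s-gonal.
s = 11: P(11, 64) = 18208 and P(11, 65) = 18785; 18361 is not s-gonal.
s = 12: P(12, 61) = 18361. ✓
Hits: s ∈ {7, 12} → 2.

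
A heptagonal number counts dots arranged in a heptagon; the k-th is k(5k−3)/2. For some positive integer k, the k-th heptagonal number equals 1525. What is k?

Set n(5n−3)/2 = 1525, giving 5n² − 3n − 3050 = 0.
The discriminant is 9 + 40·1525 = 61009, and √61009 = 247.
So n = (3 + 247) / 10 = 250/10 = 25.
Check: 25·(5·25 − 3)/2 = 1525. ✓

25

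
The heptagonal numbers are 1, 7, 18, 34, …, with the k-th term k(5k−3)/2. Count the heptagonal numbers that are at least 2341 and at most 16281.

51

The n-th heptagonal number is n(5n−3)/2.
Smallest index with value ≥ 2341: n = 31 (giving 2356).
Largest index with value ≤ 16281: n = 81 (giving 16281).
Indices 31 through 81: 51 terms.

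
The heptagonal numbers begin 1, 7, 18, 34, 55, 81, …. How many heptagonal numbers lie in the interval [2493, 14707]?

46

The n-th heptagonal number is n(5n−3)/2.
Smallest index with value ≥ 2493: n = 32 (giving 2512).
Largest index with value ≤ 14707: n = 77 (giving 14707).
Indices 32 through 77: 46 terms.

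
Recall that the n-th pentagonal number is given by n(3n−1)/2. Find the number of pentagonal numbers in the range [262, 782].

The n-th pentagonal number is n(3n−1)/2.
Smallest index with value ≥ 262: n = 14 (giving 287).
Largest index with value ≤ 782: n = 23 (giving 782).
Indices 14 through 23: 10 terms.

10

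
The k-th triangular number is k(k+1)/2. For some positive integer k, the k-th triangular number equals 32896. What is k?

Set n(n+1)/2 = 32896, giving n² + n − 65792 = 0.
The discriminant is 1 + 8·32896 = 263169, and √263169 = 513.
So n = (-1 + 513) / 2 = 512/2 = 256.
Check: 256·257/2 = 32896. ✓

256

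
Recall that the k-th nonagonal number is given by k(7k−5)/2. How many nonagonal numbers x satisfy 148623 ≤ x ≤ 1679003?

The n-th nonagonal number is n(7n−5)/2.
Smallest index with value ≥ 148623: n = 207 (giving 149454).
Largest index with value ≤ 1679003: n = 692 (giving 1674294).
Indices 207 through 692: 486 terms.

486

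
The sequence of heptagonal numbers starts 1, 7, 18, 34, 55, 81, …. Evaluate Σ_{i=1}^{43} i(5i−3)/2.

Σ i(5i−3)/2 = (5Σi² − 3Σi) / 2 over i = 1..43.
Σi = 946 and Σi² = 27434.
(5·27434 − 3·946) / 2 = 134332/2 = 67166.

67166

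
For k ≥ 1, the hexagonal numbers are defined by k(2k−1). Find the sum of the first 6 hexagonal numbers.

161

Σ i(2i−1) = 2Σi² − Σi over i = 1..6.
Σi = 21 and Σi² = 91.
2·91 − 1·21 = 161.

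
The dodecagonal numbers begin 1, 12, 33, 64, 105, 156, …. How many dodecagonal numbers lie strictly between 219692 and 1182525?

276

The n-th dodecagonal number is n(5n−4).
Smallest index with value > 219692: n = 211 (giving 221761).
Largest index with value < 1182525: n = 486 (giving 1179036).
Indices 211 through 486: 276 terms.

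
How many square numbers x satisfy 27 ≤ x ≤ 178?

8

The n-th square number is n².
Smallest index with value ≥ 27: n = 6 (giving 36).
Largest index with value ≤ 178: n = 13 (giving 169).
Indices 6 through 13: 8 terms.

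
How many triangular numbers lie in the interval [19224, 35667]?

The n-th triangular number is n(n+1)/2.
Smallest index with value ≥ 19224: n = 196 (giving 19306).
Largest index with value ≤ 35667: n = 266 (giving 35511).
Indices 196 through 266: 71 terms.

71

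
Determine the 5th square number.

25

The 5th square number is n² with n = 5.
5² = 25.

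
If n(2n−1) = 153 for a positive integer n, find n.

Set n(2n−1) = 153, giving 2n² − n − 153 = 0.
The discriminant is 1 + 8·153 = 1225, and √1225 = 35.
So n = (1 + 35) / 4 = 36/4 = 9.

9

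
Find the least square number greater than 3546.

3600

Solve n² > 3546 for integer n.
The largest n with value ≤ 3546 is 59 (since 3481 ≤ 3546 < 3600), so the first above is n = 60, value 3600.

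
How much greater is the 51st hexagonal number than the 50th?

Consecutive hexagonal numbers differ by 4n − 3: here 4·51 − 3 = 201.

201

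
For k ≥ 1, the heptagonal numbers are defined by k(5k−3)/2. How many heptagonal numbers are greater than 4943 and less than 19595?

The n-th heptagonal number is n(5n−3)/2.
Smallest index with value > 4943: n = 45 (giving 4995).
Largest index with value < 19595: n = 88 (giving 19228).
Indices 45 through 88: 44 terms.

44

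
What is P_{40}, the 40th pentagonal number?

The 40th pentagonal number is n(3n−1)/2 with n = 40.
40·(3·40 − 1)/2 = 40·119/2 = 2380.

2380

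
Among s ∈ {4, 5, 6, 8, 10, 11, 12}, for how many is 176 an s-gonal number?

s = 4: P(4, 13) = 169 and P(4, 14) = 196; 176 is not s-gonal.
s = 5: P(5, 11) = 176. ✓
s = 6: P(6, 9) = 153 and P(6, 10) = 190; 176 is not s-gonal.
s = 8: P(8, 8) = 176. ✓
s = 10: P(10, 7) = 175 and P(10, 8) = 232; 176 is not s-gonal.
s = 11: P(11, 6) = 141 and P(11, 7) = 196; 176 is not s-gonal.
s = 12: P(12, 6) = 156 and P(12, 7) = 217; 176 is not s-gonal.
Hits: s ∈ {5, 8} → 2.

2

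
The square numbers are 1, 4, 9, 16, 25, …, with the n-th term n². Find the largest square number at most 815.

Solve n² ≤ 815 for integer n.
n = 28 gives 784 ≤ 815, while n = 29 gives 841 > 815; so the answer is 784.

784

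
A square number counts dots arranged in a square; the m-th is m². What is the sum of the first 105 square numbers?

Σ_{i=1}^{105} i² = 105·106·211/6 = 391405.

391405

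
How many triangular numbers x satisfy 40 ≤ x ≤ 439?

The n-th triangular number is n(n+1)/2.
Smallest index with value ≥ 40: n = 9 (giving 45).
Largest index with value ≤ 439: n = 29 (giving 435).
Indices 9 through 29: 21 terms.

21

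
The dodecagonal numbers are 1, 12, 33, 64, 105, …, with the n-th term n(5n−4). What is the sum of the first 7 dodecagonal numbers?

588

Σ i(5i−4) = 5Σi² − 4Σi over i = 1..7.
Σi = 28 and Σi² = 140.
5·140 − 4·28 = 588.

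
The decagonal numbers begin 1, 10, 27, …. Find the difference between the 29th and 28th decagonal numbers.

Consecutive decagonal numbers differ by 8n − 7: here 8·29 − 7 = 225.

225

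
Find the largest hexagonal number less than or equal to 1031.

946

Solve n(2n−1) ≤ 1031 for integer n.
n = 22 gives 946 ≤ 1031, while n = 23 gives 1035 > 1031; so the answer is 946.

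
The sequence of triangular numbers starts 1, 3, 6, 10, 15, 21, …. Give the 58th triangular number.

The 58th triangular number is n(n+1)/2 with n = 58.
58·59/2 = 3422/2 = 1711.

1711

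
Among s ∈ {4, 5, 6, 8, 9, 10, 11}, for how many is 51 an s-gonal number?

1

s = 4: P(4, 7) = 49 and P(4, 8) = 64; 51 is not s-gonal.
s = 5: P(5, 6) = 51. ✓
s = 6: P(6, 5) = 45 and P(6, 6) = 66; 51 is not s-gonal.
s = 8: P(8, 4) = 40 and P(8, 5) = 65; 51 is not s-gonal.
s = 9: P(9, 4) = 46 and P(9, 5) = 75; 51 is not s-gonal.
s = 10: P(10, 3) = 27 and P(10, 4) = 52; 51 is not s-gonal.
s = 11: P(11, 3) = 30 and P(11, 4) = 58; 51 is not s-gonal.
Hits: s ∈ {5} → 1.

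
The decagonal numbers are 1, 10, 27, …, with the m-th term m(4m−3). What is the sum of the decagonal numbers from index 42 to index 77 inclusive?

Σ i(4i−3) = 4Σi² − 3Σi over i = 42..77.
Σi = 3003 − 861 = 2142 and Σi² = 155155 − 23821 = 131334.
4·131334 − 3·2142 = 518910.

518910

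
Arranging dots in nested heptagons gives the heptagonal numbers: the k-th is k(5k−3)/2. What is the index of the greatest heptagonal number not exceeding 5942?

Solve n(5n−3)/2 ≤ 5942 for integer n.
n = 49 gives 5929 ≤ 5942, while n = 50 gives 6175 > 5942; so the answer is index 49.

49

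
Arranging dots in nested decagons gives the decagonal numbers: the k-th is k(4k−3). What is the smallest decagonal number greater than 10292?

10660

Solve n(4n−3) > 10292 for integer n.
The largest n with value ≤ 10292 is 51 (since 10251 ≤ 10292 < 10660), so the first above is n = 52, value 10660.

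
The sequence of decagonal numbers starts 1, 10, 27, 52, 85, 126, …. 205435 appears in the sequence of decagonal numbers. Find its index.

Set n(4n−3) = 205435, giving 4n² − 3n − 205435 = 0.
The discriminant is 9 + 16·205435 = 3286969, and √3286969 = 1813.
So n = (3 + 1813) / 8 = 1816/8 = 227.
Check: 227·(4·227 − 3) = 205435. ✓

227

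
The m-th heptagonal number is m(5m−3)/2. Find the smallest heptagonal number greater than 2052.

Solve n(5n−3)/2 > 2052 for integer n.
The largest n with value ≤ 2052 is 28 (since 1918 ≤ 2052 < 2059), so the first above is n = 29, value 2059.

2059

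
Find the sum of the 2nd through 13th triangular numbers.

454

Σ i(i+1)/2 = (Σi² + Σi) / 2 over i = 2..13.
Σi = 91 − 1 = 90 and Σi² = 819 − 1 = 818.
(1·818 + 1·90) / 2 = 908/2 = 454.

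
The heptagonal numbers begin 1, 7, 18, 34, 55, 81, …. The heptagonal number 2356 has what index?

31

Set n(5n−3)/2 = 2356, giving 5n² − 3n − 4712 = 0.
The discriminant is 9 + 40·2356 = 94249, and √94249 = 307.
So n = (3 + 307) / 10 = 310/10 = 31.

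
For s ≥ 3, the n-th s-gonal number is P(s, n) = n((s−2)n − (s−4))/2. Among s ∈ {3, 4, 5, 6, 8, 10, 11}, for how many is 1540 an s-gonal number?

s = 3: P(3, 55) = 1540. ✓
s = 4: P(4, 39) = 1521 and P(4, 40) = 1600; 1540 is not s-gonal.
s = 5: P(5, 32) = 1520 and P(5, 33) = 1617; 1540 is not s-gonal.
s = 6: P(6, 28) = 1540. ✓
s = 8: P(8, 22) = 1408 and P(8, 23) = 1541; 1540 is not s-gonal.
s = 10: P(10, 20) = 1540. ✓
s = 11: P(11, 18) = 1395 and P(11, 19) = 1558; 1540 is not s-gonal.
Hits: s ∈ {3, 6, 10} → 3.

3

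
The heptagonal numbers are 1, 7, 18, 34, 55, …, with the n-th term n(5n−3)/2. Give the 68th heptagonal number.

The 68th heptagonal number is n(5n−3)/2 with n = 68.
68·(5·68 − 3)/2 = 68·337/2 = 11458.

11458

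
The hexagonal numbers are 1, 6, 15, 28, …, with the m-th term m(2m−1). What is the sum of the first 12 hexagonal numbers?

Σ i(2i−1) = 2Σi² − Σi over i = 1..12.
Σi = 78 and Σi² = 650.
2·650 − 1·78 = 1222.

1222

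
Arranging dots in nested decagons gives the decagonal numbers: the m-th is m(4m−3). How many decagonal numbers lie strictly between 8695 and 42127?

55

The n-th decagonal number is n(4n−3).
Smallest index with value > 8695: n = 48 (giving 9072).
Largest index with value < 42127: n = 102 (giving 41310).
Indices 48 through 102: 55 terms.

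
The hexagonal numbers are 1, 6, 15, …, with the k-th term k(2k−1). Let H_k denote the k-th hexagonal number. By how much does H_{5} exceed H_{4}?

17

Consecutive hexagonal numbers differ by 4n − 3: here 4·5 − 3 = 17.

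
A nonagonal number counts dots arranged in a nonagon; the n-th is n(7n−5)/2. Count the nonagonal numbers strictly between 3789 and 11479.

The n-th nonagonal number is n(7n−5)/2.
Smallest index with value > 3789: n = 34 (giving 3961).
Largest index with value < 11479: n = 57 (giving 11229).
Indices 34 through 57: 24 terms.

24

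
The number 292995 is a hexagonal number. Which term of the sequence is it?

383

Set n(2n−1) = 292995, giving 2n² − n − 292995 = 0.
So n = (1 + 1531) / 4 = 1532/4 = 383.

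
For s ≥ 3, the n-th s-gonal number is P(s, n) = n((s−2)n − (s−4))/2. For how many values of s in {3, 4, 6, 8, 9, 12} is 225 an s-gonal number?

2

s = 3: P(3, 20) = 210 and P(3, 21) = 231; 225 is not s-gonal.
s = 4: P(4, 15) = 225. ✓
s = 6: P(6, 10) = 190 and P(6, 11) = 231; 225 is not s-gonal.
s = 8: P(8, 9) = 225. ✓
s = 9: P(9, 8) = 204 and P(9, 9) = 261; 225 is not s-gonal.
s = 12: P(12, 7) = 217 and P(12, 8) = 288; 225 is not s-gonal.
Hits: s ∈ {4, 8} → 2.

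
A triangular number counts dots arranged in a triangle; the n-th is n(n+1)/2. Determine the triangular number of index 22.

The 22nd triangular number is n(n+1)/2 with n = 22.
22·23/2 = 506/2 = 253.

253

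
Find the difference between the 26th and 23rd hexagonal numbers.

26·(2·26 − 1) = 1326 and 23·(2·23 − 1) = 1035.
Difference: 1326 − 1035 = 291.

291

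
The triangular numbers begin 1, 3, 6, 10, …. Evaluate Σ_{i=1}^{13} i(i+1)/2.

Σ i(i+1)/2 = (Σi² + Σi) / 2 over i = 1..13.
Σi = 91 and Σi² = 819.
(1·819 + 1·91) / 2 = 910/2 = 455.

455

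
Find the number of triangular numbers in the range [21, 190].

14

The n-th triangular number is n(n+1)/2.
Smallest index with value ≥ 21: n = 6 (giving 21).
Largest index with value ≤ 190: n = 19 (giving 190).
Indices 6 through 19: 14 terms.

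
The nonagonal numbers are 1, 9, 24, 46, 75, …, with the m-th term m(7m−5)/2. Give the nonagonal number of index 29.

The 29th nonagonal number is n(7n−5)/2 with n = 29.
29·(7·29 − 5)/2 = 29·198/2 = 29·99 = 2871.

2871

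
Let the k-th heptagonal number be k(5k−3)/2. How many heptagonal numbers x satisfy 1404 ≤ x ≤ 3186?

13

The n-th heptagonal number is n(5n−3)/2.
Smallest index with value ≥ 1404: n = 24 (giving 1404).
Largest index with value ≤ 3186: n = 36 (giving 3186).
Indices 24 through 36: 13 terms.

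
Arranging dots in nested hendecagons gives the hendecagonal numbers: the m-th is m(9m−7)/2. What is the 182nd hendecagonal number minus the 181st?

Consecutive hendecagonal numbers differ by 9n − 8: here 9·182 − 8 = 1630.

1630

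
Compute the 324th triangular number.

52650

The 324th triangular number is n(n+1)/2 with n = 324.
324·325/2 = 105300/2 = 52650.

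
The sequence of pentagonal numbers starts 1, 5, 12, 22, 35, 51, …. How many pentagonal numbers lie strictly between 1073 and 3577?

The n-th pentagonal number is n(3n−1)/2.
Smallest index with value > 1073: n = 27 (giving 1080).
Largest index with value < 3577: n = 48 (giving 3432).
Indices 27 through 48: 22 terms.

22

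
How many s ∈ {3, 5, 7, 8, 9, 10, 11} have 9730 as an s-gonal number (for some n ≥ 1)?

s = 3: P(3, 139) = 9730. ✓
s = 5: P(5, 80) = 9560 and P(5, 81) = 9801; 9730 is not s-gonal.
s = 7: P(7, 62) = 9517 and P(7, 63) = 9828; 9730 is not s-gonal.
s = 8: P(8, 57) = 9633 and P(8, 58) = 9976; 9730 is not s-gonal.
s = 9: P(9, 53) = 9699 and P(9, 54) = 10071; 9730 is not s-gonal.
s = 10: P(10, 49) = 9457 and P(10, 50) = 9850; 9730 is not s-gonal.
s = 11: P(11, 46) = 9361 and P(11, 47) = 9776; 9730 is not s-gonal.
Hits: s ∈ {3} → 1.

1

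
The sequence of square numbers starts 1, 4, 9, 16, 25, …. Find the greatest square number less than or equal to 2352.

2304

Solve n² ≤ 2352 for integer n.
n = 48 gives 2304 ≤ 2352, while n = 49 gives 2401 > 2352; so the answer is 2304.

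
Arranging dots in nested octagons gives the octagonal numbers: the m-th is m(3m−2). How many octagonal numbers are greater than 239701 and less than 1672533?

463

The n-th octagonal number is n(3n−2).
Smallest index with value > 239701: n = 284 (giving 241400).
Largest index with value < 1672533: n = 746 (giving 1668056).
Indices 284 through 746: 463 terms.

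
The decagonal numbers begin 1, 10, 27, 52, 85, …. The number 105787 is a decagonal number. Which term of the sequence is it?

163

Set n(4n−3) = 105787, giving 4n² − 3n − 105787 = 0.
So n = (3 + 1301) / 8 = 1304/8 = 163.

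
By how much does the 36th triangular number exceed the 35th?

36

Consecutive triangular numbers differ by n: T_{36} − T_{35} = 36.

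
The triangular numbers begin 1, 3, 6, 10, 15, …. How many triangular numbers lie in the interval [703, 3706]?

49

The n-th triangular number is n(n+1)/2.
Smallest index with value ≥ 703: n = 37 (giving 703).
Largest index with value ≤ 3706: n = 85 (giving 3655).
Indices 37 through 85: 49 terms.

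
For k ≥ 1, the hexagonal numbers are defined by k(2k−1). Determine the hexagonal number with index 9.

153

The 9th hexagonal number is n(2n−1) with n = 9.
9·(2·9 − 1) = 9·17 = 153.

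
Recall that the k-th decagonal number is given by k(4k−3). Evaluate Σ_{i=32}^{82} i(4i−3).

698275

Σ i(4i−3) = 4Σi² − 3Σi over i = 32..82.
Σi = 3403 − 496 = 2907 and Σi² = 187165 − 10416 = 176749.
4·176749 − 3·2907 = 698275.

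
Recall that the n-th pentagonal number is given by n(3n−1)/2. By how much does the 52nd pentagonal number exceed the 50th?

305

52·(3·52 − 1)/2 = 4030 and 50·(3·50 − 1)/2 = 3725.
Difference: 4030 − 3725 = 305.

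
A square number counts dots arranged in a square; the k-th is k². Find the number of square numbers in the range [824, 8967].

66

The n-th square number is n².
Smallest index with value ≥ 824: n = 29 (giving 841).
Largest index with value ≤ 8967: n = 94 (giving 8836).
Indices 29 through 94: 66 terms.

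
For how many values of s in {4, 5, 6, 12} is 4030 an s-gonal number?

s = 4: P(4, 63) = 3969 and P(4, 64) = 4096; 4030 is not s-gonal.
s = 5: P(5, 52) = 4030. ✓
s = 6: P(6, 45) = 4005 and P(6, 46) = 4186; 4030 is not s-gonal.
s = 12: P(12, 28) = 3808 and P(12, 29) = 4089; 4030 is not s-gonal.
Hits: s ∈ {5} → 1.

1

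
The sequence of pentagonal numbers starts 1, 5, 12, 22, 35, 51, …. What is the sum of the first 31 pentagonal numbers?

Σ i(3i−1)/2 = (3Σi² − Σi) / 2 over i = 1..31.
Σi = 496 and Σi² = 10416.
(3·10416 − 1·496) / 2 = 30752/2 = 15376.

15376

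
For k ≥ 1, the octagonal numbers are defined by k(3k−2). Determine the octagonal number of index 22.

1408

The 22nd octagonal number is n(3n−2) with n = 22.
22·(3·22 − 2) = 22·64 = 1408.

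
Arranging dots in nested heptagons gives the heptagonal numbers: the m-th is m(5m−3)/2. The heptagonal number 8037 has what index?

Set n(5n−3)/2 = 8037, giving 5n² − 3n − 16074 = 0.
The discriminant is 9 + 40·8037 = 321489, and √321489 = 567.
So n = (3 + 567) / 10 = 570/10 = 57.
Check: 57·(5·57 − 3)/2 = 8037. ✓

57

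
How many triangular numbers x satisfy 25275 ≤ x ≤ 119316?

The n-th triangular number is n(n+1)/2.
Smallest index with value ≥ 25275: n = 225 (giving 25425).
Largest index with value ≤ 119316: n = 488 (giving 119316).
Indices 225 through 488: 264 terms.

264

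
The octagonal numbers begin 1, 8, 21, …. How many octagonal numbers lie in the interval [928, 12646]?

The n-th octagonal number is n(3n−2).
Smallest index with value ≥ 928: n = 18 (giving 936).
Largest index with value ≤ 12646: n = 65 (giving 12545).
Indices 18 through 65: 48 terms.

48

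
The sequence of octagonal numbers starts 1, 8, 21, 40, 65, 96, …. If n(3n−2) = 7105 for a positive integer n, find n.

Set n(3n−2) = 7105, giving 3n² − 2n − 7105 = 0.
So n = (2 + 292) / 6 = 294/6 = 49.

49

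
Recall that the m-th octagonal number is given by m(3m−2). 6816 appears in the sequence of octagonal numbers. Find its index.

48

Set n(3n−2) = 6816, giving 3n² − 2n − 6816 = 0.
The discriminant is 4 + 12·6816 = 81796, and √81796 = 286.
So n = (2 + 286) / 6 = 288/6 = 48.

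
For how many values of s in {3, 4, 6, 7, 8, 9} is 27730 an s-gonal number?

2

s = 3: P(3, 235) = 27730. ✓
s = 4: P(4, 166) = 27556 and P(4, 167) = 27889; 27730 is not s-gonal.
s = 6: P(6, 118) = 27730. ✓
s = 7: P(7, 105) = 27405 and P(7, 106) = 27931; 27730 is not s-gonal.
s = 8: P(8, 96) = 27456 and P(8, 97) = 28033; 27730 is not s-gonal.
s = 9: P(9, 89) = 27501 and P(9, 90) = 28125; 27730 is not s-gonal.
Hits: s ∈ {3, 6} → 2.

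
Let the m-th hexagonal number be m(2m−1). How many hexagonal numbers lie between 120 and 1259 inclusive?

18

The n-th hexagonal number is n(2n−1).
Smallest index with value ≥ 120: n = 8 (giving 120).
Largest index with value ≤ 1259: n = 25 (giving 1225).
Indices 8 through 25: 18 terms.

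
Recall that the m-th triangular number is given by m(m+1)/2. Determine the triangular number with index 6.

The 6th triangular number is n(n+1)/2 with n = 6.
6·7/2 = 42/2 = 21.

21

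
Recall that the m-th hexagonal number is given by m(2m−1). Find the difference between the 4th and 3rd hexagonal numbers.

13

Consecutive hexagonal numbers differ by 4n − 3: here 4·4 − 3 = 13.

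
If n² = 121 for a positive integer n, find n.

We need n² = 121, so n = √121 = 11.

11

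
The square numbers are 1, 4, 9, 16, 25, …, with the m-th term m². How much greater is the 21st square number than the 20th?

n² − (n−1)² = 2n − 1, so 21² − 20² = 2·21 − 1 = 41.

41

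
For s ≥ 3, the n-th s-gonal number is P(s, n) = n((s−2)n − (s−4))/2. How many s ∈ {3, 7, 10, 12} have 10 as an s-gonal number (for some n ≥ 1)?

2

s = 3: P(3, 4) = 10. ✓
s = 7: P(7, 2) = 7 and P(7, 3) = 18; 10 is not s-gonal.
s = 10: P(10, 2) = 10. ✓
s = 12: P(12, 1) = 1 and P(12, 2) = 12; 10 is not s-gonal.
Hits: s ∈ {3, 10} → 2.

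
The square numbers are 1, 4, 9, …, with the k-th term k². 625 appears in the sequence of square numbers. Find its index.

25

We need n² = 625, so n = √625 = 25.
Check: 25² = 625. ✓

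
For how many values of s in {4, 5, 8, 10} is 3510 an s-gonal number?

s = 4: P(4, 59) = 3481 and P(4, 60) = 3600; 3510 is not s-gonal.
s = 5: P(5, 48) = 3432 and P(5, 49) = 3577; 3510 is not s-gonal.
s = 8: P(8, 34) = 3400 and P(8, 35) = 3605; 3510 is not s-gonal.
s = 10: P(10, 30) = 3510. ✓
Hits: s ∈ {10} → 1.

1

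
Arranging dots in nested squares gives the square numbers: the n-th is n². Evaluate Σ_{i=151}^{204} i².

Σ_{i=151}^{204} i² = 2850730 − 1136275 = 1714455.

1714455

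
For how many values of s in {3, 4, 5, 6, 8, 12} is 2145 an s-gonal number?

s = 3: P(3, 65) = 2145. ✓
s = 4: P(4, 46) = 2116 and P(4, 47) = 2209; 2145 is not s-gonal.
s = 5: P(5, 37) = 2035 and P(5, 38) = 2147; 2145 is not s-gonal.
s = 6: P(6, 33) = 2145. ✓
s = 8: P(8, 27) = 2133 and P(8, 28) = 2296; 2145 is not s-gonal.
s = 12: P(12, 21) = 2121 and P(12, 22) = 2332; 2145 is not s-gonal.
Hits: s ∈ {3, 6} → 2.

2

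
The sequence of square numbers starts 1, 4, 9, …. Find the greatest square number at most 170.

Solve n² ≤ 170 for integer n.
n = 13 gives 169 ≤ 170, while n = 14 gives 196 > 170; so the answer is 169.

169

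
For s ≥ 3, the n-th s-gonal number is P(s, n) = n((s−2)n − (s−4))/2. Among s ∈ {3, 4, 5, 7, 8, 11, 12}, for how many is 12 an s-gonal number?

2

s = 3: P(3, 4) = 10 and P(3, 5) = 15; 12 is not s-gonal.
s = 4: P(4, 3) = 9 and P(4, 4) = 16; 12 is not s-gonal.
s = 5: P(5, 3) = 12. ✓
s = 7: P(7, 2) = 7 and P(7, 3) = 18; 12 is not s-gonal.
s = 8: P(8, 2) = 8 and P(8, 3) = 21; 12 is not s-gonal.
s = 11: P(11, 2) = 11 and P(11, 3) = 30; 12 is not s-gonal.
s = 12: P(12, 2) = 12. ✓
Hits: s ∈ {5, 12} → 2.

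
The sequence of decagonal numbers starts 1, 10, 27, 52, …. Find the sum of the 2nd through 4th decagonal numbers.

Σ i(4i−3) = 4Σi² − 3Σi over i = 2..4.
Σi = 10 − 1 = 9 and Σi² = 30 − 1 = 29.
4·29 − 3·9 = 89.

89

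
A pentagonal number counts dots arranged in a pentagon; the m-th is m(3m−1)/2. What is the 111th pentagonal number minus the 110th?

331

Consecutive pentagonal numbers differ by 3n − 2: here 3·111 − 2 = 331.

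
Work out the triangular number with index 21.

The 21st triangular number is n(n+1)/2 with n = 21.
21·22/2 = 462/2 = 231.

231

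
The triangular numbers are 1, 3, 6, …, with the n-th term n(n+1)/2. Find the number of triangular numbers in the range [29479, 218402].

The n-th triangular number is n(n+1)/2.
Smallest index with value ≥ 29479: n = 243 (giving 29646).
Largest index with value ≤ 218402: n = 660 (giving 218130).
Indices 243 through 660: 418 terms.

418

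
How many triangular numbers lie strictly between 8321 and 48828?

The n-th triangular number is n(n+1)/2.
Smallest index with value > 8321: n = 129 (giving 8385).
Largest index with value < 48828: n = 311 (giving 48516).
Indices 129 through 311: 183 terms.

183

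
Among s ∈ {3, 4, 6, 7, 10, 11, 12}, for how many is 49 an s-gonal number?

s = 3: P(3, 9) = 45 and P(3, 10) = 55; 49 is not s-gonal.
s = 4: P(4, 7) = 49. ✓
s = 6: P(6, 5) = 45 and P(6, 6) = 66; 49 is not s-gonal.
s = 7: P(7, 4) = 34 and P(7, 5) = 55; 49 is not s-gonal.
s = 10: P(10, 3) = 27 and P(10, 4) = 52; 49 is not s-gonal.
s = 11: P(11, 3) = 30 and P(11, 4) = 58; 49 is not s-gonal.
s = 12: P(12, 3) = 33 and P(12, 4) = 64; 49 is not s-gonal.
Hits: s ∈ {4} → 1.

1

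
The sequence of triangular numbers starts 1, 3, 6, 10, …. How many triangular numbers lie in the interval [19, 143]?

The n-th triangular number is n(n+1)/2.
Smallest index with value ≥ 19: n = 6 (giving 21).
Largest index with value ≤ 143: n = 16 (giving 136).
Indices 6 through 16: 11 terms.

11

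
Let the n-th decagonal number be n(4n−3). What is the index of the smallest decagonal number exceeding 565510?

377

Solve n(4n−3) > 565510 for integer n.
The largest n with value ≤ 565510 is 376 (since 564376 ≤ 565510 < 567385), so the first above is n = 377, value 567385.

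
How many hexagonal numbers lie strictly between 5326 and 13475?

The n-th hexagonal number is n(2n−1).
Smallest index with value > 5326: n = 52 (giving 5356).
Largest index with value < 13475: n = 82 (giving 13366).
Indices 52 through 82: 31 terms.

31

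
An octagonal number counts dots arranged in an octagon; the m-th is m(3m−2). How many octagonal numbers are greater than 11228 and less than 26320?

32

The n-th octagonal number is n(3n−2).
Smallest index with value > 11228: n = 62 (giving 11408).
Largest index with value < 26320: n = 93 (giving 25761).
Indices 62 through 93: 32 terms.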